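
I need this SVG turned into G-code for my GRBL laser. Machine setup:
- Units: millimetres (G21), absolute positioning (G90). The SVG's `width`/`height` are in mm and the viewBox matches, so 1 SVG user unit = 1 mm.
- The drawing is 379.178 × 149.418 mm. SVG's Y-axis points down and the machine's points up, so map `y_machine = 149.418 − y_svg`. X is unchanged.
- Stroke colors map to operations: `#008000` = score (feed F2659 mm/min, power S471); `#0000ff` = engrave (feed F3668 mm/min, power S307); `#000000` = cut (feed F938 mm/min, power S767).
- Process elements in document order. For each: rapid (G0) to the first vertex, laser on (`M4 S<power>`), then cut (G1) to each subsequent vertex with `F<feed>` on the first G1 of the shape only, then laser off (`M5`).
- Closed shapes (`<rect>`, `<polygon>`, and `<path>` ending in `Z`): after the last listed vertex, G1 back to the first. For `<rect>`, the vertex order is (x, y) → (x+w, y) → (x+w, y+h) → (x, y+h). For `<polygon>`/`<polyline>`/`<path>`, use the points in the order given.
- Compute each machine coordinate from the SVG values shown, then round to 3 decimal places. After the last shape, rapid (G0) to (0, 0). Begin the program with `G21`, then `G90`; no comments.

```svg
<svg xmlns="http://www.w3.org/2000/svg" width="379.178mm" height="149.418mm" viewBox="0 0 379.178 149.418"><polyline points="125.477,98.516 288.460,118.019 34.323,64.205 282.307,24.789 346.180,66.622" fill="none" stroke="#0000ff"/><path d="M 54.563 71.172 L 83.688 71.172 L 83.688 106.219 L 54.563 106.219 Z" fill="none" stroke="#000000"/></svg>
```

1 u = 1 mm; y_m = 149.418 − y.

[1] `<polyline>` open polyline, #0000ff→engrave S307 F3668: (125.477,50.902) → (288.460,31.399) → (34.323,85.213) → (282.307,124.629) → (346.180,82.796)

[2] `<path>` rectangle, #000000→cut S767 F938: (54.563,78.246) → (83.688,78.246) → (83.688,43.199) → (54.563,43.199) → (54.563,78.246) (closed)

G21
G90
G0 X125.477 Y50.902
M4 S307
G1 X288.460 Y31.399 F3668
G1 X34.323 Y85.213
G1 X282.307 Y124.629
G1 X346.180 Y82.796
M5
G0 X54.563 Y78.246
M4 S767
G1 X83.688 Y78.246 F938
G1 X83.688 Y43.199
G1 X54.563 Y43.199
G1 X54.563 Y78.246
M5
G0 X0.000 Y0.000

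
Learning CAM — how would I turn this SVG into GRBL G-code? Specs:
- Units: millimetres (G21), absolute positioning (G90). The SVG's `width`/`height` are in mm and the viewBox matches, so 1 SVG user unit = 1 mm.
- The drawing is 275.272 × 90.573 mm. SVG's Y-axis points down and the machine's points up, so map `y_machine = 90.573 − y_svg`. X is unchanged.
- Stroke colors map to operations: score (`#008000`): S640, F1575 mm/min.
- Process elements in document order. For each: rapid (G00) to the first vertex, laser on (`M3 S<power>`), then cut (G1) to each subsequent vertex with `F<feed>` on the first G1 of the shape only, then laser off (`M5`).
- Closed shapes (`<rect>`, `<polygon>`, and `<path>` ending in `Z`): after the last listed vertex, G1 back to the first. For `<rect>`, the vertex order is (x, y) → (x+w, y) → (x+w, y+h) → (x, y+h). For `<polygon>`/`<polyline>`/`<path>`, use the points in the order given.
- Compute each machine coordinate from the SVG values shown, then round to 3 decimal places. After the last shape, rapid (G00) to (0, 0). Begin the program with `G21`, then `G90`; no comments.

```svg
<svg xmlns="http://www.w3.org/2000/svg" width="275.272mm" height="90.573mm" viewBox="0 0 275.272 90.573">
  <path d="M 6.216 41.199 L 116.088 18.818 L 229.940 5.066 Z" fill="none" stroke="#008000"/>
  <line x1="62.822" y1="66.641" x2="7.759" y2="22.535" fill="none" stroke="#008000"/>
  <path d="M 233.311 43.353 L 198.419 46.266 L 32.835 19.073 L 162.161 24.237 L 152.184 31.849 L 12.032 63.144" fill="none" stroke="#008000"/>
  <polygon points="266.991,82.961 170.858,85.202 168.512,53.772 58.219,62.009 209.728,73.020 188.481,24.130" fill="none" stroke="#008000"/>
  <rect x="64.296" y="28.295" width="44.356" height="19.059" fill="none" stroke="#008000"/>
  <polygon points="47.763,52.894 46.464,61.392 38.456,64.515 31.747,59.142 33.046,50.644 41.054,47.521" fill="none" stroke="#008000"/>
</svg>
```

viewBox `0 0 275.272 90.573` with mm width/height → 1 unit = 1 mm. Flip: y_m = 90.573 − y_svg.

**Shape 1** — `<path>` closed polygon, stroke `#008000` → score (S640, F1575). Machine vertices: (6.216,49.374) → (116.088,71.755) → (229.940,85.507) → (6.216,49.374). Closed: final G1 returns to the first vertex.

**Shape 2** — `<line>` line segment, stroke `#008000` → score (S640, F1575). Machine vertices: (62.822,23.932) → (7.759,68.038). Open path.

**Shape 3** — `<path>` open polyline, stroke `#008000` → score (S640, F1575). Machine vertices: (233.311,47.220) → (198.419,44.307) → (32.835,71.500) → (162.161,66.336) → (152.184,58.724) → (12.032,27.429). Open path.

**Shape 4** — `<polygon>` closed polygon, stroke `#008000` → score (S640, F1575). Machine vertices: (266.991,7.612) → (170.858,5.371) → (168.512,36.801) → (58.219,28.564) → (209.728,17.553) → (188.481,66.443) → (266.991,7.612). Closed: final G1 returns to the first vertex.

**Shape 5** — `<rect>` rectangle, stroke `#008000` → score (S640, F1575). Machine vertices: (64.296,62.278) → (108.652,62.278) → (108.652,43.219) → (64.296,43.219) → (64.296,62.278). Closed: final G1 returns to the first vertex.

**Shape 6** — `<polygon>` regular polygon, stroke `#008000` → score (S640, F1575). Machine vertices: (47.763,37.679) → (46.464,29.181) → (38.456,26.058) → (31.747,31.431) → (33.046,39.929) → (41.054,43.052) → (47.763,37.679). Closed: final G1 returns to the first vertex.

G21
G90
G00 X6.216 Y49.374
M3 S640
G1 X116.088 Y71.755 F1575
G1 X229.940 Y85.507
G1 X6.216 Y49.374
M5
G00 X62.822 Y23.932
M3 S640
G1 X7.759 Y68.038 F1575
M5
G00 X233.311 Y47.220
M3 S640
G1 X198.419 Y44.307 F1575
G1 X32.835 Y71.500
G1 X162.161 Y66.336
G1 X152.184 Y58.724
G1 X12.032 Y27.429
M5
G00 X266.991 Y7.612
M3 S640
G1 X170.858 Y5.371 F1575
G1 X168.512 Y36.801
G1 X58.219 Y28.564
G1 X209.728 Y17.553
G1 X188.481 Y66.443
G1 X266.991 Y7.612
M5
G00 X64.296 Y62.278
M3 S640
G1 X108.652 Y62.278 F1575
G1 X108.652 Y43.219
G1 X64.296 Y43.219
G1 X64.296 Y62.278
M5
G00 X47.763 Y37.679
M3 S640
G1 X46.464 Y29.181 F1575
G1 X38.456 Y26.058
G1 X31.747 Y31.431
G1 X33.046 Y39.929
G1 X41.054 Y43.052
G1 X47.763 Y37.679
M5
G00 X0.000 Y0.000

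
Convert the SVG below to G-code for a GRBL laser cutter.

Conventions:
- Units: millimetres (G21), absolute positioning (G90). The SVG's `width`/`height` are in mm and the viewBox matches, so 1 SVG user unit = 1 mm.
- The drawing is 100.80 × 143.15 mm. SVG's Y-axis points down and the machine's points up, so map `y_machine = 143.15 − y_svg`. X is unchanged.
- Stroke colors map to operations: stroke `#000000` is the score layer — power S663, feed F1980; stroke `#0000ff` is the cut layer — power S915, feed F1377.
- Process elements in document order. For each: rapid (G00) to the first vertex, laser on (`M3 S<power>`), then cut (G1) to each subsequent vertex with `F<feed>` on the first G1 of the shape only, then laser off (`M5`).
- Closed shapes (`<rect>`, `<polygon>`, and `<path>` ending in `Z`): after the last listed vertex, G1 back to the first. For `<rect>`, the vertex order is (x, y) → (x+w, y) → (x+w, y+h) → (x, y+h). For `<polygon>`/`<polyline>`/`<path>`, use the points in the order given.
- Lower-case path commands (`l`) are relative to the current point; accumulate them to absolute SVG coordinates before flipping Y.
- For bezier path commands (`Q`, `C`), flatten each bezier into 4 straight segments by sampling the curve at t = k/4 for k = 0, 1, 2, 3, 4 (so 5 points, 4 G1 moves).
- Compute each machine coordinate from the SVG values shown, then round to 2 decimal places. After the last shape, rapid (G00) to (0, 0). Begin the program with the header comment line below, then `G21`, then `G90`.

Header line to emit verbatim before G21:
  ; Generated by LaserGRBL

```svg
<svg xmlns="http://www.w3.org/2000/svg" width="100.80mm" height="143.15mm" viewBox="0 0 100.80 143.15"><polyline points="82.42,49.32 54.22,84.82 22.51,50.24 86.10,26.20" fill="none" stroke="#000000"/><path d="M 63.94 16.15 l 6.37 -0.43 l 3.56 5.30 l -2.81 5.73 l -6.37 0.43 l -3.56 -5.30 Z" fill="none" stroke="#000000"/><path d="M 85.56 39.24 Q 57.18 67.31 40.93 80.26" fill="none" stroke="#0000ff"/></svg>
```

; Generated by LaserGRBL
G21
G90
G00 X82.42 Y93.83
M3 S663
G1 X54.22 Y58.33 F1980
G1 X22.51 Y92.91
G1 X86.10 Y116.95
M5
G00 X63.94 Y127.00
M3 S663
G1 X70.31 Y127.43 F1980
G1 X73.87 Y122.13
G1 X71.06 Y116.40
G1 X64.69 Y115.97
G1 X61.13 Y121.27
G1 X63.94 Y127.00
M5
G00 X85.56 Y103.91
M3 S915
G1 X72.13 Y90.82 F1377
G1 X60.21 Y79.62
G1 X49.81 Y70.31
G1 X40.93 Y62.89
M5
G00 X0.00 Y0.00

Since the viewBox matches the mm dimensions, user units are millimetres directly. The only transform is the Y-flip y_m = 143.15 − y_svg.

Shape 1 is a open polyline drawn with `<polyline>`. Its stroke #000000 means score at S663, F1980. After flipping Y the toolpath is (82.42,93.83) → (54.22,58.33) → (22.51,92.91) → (86.10,116.95).

Shape 2 is a regular polygon drawn with `<path>`. Its stroke #000000 means score at S663, F1980. After flipping Y the toolpath is (63.94,127.00) → (70.31,127.43) → (73.87,122.13) → (71.06,116.40) → (64.69,115.97) → (61.13,121.27) → (63.94,127.00), returning to the start.

Shape 3 is a quadratic bezier drawn with `<path>`. Its stroke #0000ff means cut at S915, F1377. After flipping Y the toolpath is (85.56,103.91) → (72.13,90.82) → (60.21,79.62) → (49.81,70.31) → (40.93,62.89).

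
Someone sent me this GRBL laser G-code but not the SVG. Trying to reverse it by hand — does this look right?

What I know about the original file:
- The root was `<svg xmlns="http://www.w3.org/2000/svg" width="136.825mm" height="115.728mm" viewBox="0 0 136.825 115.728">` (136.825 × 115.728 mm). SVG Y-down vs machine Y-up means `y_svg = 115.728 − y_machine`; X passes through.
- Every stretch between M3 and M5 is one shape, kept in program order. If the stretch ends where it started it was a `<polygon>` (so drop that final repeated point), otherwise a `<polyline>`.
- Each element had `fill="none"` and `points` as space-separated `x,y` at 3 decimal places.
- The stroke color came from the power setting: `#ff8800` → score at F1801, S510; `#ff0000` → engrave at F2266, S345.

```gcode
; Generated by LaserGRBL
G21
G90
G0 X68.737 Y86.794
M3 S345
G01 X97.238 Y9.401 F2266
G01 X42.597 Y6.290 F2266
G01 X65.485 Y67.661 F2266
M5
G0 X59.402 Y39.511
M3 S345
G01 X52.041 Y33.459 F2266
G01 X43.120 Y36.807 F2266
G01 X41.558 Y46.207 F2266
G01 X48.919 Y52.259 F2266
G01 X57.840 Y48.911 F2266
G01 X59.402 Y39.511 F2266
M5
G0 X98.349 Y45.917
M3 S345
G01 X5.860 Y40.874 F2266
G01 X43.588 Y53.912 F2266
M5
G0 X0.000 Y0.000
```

y_svg = 115.728 − y_m. Every run uses S345, so all elements get stroke `#ff0000` (engrave).

[1] open run; points: 68.737,28.934 97.238,106.327 42.597,109.438 65.485,48.067

[2] closed run; points: 59.402,76.217 52.041,82.269 43.120,78.921 41.558,69.521 48.919,63.469 57.840,66.817

[3] open run; points: 98.349,69.811 5.860,74.854 43.588,61.816

<svg xmlns="http://www.w3.org/2000/svg" width="136.825mm" height="115.728mm" viewBox="0 0 136.825 115.728">
  <polyline points="68.737,28.934 97.238,106.327 42.597,109.438 65.485,48.067" fill="none" stroke="#ff0000"/>
  <polygon points="59.402,76.217 52.041,82.269 43.120,78.921 41.558,69.521 48.919,63.469 57.840,66.817" fill="none" stroke="#ff0000"/>
  <polyline points="98.349,69.811 5.860,74.854 43.588,61.816" fill="none" stroke="#ff0000"/>
</svg>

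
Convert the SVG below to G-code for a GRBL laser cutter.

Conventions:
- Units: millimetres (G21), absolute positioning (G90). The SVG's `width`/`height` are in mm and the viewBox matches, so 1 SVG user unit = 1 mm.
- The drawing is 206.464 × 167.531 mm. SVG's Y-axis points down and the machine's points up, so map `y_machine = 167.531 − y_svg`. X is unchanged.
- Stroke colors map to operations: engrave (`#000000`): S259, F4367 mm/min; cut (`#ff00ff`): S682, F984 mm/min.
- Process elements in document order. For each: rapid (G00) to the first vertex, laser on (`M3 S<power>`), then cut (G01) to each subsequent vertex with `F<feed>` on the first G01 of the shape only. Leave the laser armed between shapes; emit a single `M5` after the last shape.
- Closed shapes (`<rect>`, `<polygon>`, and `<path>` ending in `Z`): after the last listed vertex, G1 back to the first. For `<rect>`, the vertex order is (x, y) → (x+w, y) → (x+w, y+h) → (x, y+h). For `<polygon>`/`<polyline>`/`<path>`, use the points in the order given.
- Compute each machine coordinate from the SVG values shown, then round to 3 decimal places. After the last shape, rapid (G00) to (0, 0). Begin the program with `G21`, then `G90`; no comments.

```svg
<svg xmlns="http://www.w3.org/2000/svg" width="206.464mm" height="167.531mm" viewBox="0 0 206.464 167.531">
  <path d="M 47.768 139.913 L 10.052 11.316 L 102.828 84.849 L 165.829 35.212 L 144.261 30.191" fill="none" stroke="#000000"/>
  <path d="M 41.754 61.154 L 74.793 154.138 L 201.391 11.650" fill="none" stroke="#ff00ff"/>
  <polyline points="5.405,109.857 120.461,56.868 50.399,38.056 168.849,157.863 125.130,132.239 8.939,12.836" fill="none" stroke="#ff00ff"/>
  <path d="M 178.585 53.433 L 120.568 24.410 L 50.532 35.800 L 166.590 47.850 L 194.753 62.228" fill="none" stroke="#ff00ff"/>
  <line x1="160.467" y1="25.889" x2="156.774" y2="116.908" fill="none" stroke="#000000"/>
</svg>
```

G21
G90
G00 X47.768 Y27.618
M3 S259
G01 X10.052 Y156.215 F4367
G01 X102.828 Y82.682
G01 X165.829 Y132.319
G01 X144.261 Y137.340
G00 X41.754 Y106.377
M3 S682
G01 X74.793 Y13.393 F984
G01 X201.391 Y155.881
G00 X5.405 Y57.674
M3 S682
G01 X120.461 Y110.663 F984
G01 X50.399 Y129.475
G01 X168.849 Y9.668
G01 X125.130 Y35.292
G01 X8.939 Y154.695
G00 X178.585 Y114.098
M3 S682
G01 X120.568 Y143.121 F984
G01 X50.532 Y131.731
G01 X166.590 Y119.681
G01 X194.753 Y105.303
G00 X160.467 Y141.642
M3 S259
G01 X156.774 Y50.623 F4367
M5
G00 X0.000 Y0.000

viewBox `0 0 206.464 167.531` with mm width/height → 1 unit = 1 mm. Flip: y_m = 167.531 − y_svg.

**Shape 1** — `<path>` open polyline, stroke `#000000` → engrave (S259, F4367). Machine vertices: (47.768,27.618) → (10.052,156.215) → (102.828,82.682) → (165.829,132.319) → (144.261,137.340). Open path.

**Shape 2** — `<path>` open polyline, stroke `#ff00ff` → cut (S682, F984). Machine vertices: (41.754,106.377) → (74.793,13.393) → (201.391,155.881). Open path.

**Shape 3** — `<polyline>` open polyline, stroke `#ff00ff` → cut (S682, F984). Machine vertices: (5.405,57.674) → (120.461,110.663) → (50.399,129.475) → (168.849,9.668) → (125.130,35.292) → (8.939,154.695). Open path.

**Shape 4** — `<path>` open polyline, stroke `#ff00ff` → cut (S682, F984). Machine vertices: (178.585,114.098) → (120.568,143.121) → (50.532,131.731) → (166.590,119.681) → (194.753,105.303). Open path.

**Shape 5** — `<line>` line segment, stroke `#000000` → engrave (S259, F4367). Machine vertices: (160.467,141.642) → (156.774,50.623). Open path.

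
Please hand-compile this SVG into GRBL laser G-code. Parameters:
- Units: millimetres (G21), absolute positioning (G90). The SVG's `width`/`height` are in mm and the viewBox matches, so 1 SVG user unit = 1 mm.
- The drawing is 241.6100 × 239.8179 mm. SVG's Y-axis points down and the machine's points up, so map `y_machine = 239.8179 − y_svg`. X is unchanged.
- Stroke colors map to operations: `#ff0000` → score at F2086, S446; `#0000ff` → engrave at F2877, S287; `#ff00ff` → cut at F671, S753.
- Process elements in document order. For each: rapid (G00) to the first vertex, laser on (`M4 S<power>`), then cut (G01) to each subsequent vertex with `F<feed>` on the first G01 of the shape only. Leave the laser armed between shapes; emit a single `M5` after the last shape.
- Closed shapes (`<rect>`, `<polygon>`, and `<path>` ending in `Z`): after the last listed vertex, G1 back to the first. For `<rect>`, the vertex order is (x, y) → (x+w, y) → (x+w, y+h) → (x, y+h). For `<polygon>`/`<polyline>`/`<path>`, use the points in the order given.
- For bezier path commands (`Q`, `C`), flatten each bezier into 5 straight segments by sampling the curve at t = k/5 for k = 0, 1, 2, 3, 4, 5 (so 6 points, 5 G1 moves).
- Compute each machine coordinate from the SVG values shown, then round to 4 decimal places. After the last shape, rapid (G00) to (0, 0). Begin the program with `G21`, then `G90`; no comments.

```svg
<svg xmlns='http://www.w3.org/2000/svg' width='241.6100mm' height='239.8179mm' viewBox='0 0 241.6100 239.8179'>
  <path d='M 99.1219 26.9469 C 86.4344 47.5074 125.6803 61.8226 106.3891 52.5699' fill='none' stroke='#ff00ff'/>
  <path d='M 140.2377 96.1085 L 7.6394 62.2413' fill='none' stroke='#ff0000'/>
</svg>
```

G21
G90
G00 X99.1219 Y212.8710
M4 S753
G01 X96.8576 Y201.4227 F671
G01 X101.7548 Y192.3048
G01 X108.5108 Y186.3487
G01 X111.8231 Y184.3859
G01 X106.3891 Y187.2480
G00 X140.2377 Y143.7094
M4 S446
G01 X7.6394 Y177.5766 F2086
M5
G00 X0.0000 Y0.0000

viewBox `0 0 241.6100 239.8179` with mm width/height → 1 unit = 1 mm. Flip: y_m = 239.8179 − y_svg.

**Shape 1** — `<path>` cubic bezier, stroke `#ff00ff` → cut (S753, F671). Control points (SVG): P0=(99.1219,26.9469), P1=(86.4344,47.5074), P2=(125.6803,61.8226), P3=(106.3891,52.5699); sampled at t=k/5. Machine vertices: (99.1219,212.8710) → (96.8576,201.4227) → (101.7548,192.3048) → (108.5108,186.3487) → (111.8231,184.3859) → (106.3891,187.2480). Open path.

**Shape 2** — `<path>` line segment, stroke `#ff0000` → score (S446, F2086). Machine vertices: (140.2377,143.7094) → (7.6394,177.5766). Open path.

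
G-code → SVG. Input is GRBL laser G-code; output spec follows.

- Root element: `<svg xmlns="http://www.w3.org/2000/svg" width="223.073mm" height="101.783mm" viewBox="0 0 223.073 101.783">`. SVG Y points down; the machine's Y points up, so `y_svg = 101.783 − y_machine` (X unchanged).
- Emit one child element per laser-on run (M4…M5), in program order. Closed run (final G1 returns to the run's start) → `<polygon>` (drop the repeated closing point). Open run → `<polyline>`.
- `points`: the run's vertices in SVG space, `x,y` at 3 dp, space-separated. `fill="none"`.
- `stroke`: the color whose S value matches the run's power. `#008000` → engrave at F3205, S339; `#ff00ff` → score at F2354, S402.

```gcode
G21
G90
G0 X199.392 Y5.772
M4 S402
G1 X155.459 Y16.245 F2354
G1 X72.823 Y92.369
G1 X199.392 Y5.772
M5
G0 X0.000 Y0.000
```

<svg xmlns="http://www.w3.org/2000/svg" width="223.073mm" height="101.783mm" viewBox="0 0 223.073 101.783">
  <polygon points="199.392,96.011 155.459,85.538 72.823,9.414" fill="none" stroke="#ff00ff"/>
</svg>

y_svg = 101.783 − y_m. Every run uses S402, so all elements get stroke `#ff00ff` (score).

[1] closed run; points: 199.392,96.011 155.459,85.538 72.823,9.414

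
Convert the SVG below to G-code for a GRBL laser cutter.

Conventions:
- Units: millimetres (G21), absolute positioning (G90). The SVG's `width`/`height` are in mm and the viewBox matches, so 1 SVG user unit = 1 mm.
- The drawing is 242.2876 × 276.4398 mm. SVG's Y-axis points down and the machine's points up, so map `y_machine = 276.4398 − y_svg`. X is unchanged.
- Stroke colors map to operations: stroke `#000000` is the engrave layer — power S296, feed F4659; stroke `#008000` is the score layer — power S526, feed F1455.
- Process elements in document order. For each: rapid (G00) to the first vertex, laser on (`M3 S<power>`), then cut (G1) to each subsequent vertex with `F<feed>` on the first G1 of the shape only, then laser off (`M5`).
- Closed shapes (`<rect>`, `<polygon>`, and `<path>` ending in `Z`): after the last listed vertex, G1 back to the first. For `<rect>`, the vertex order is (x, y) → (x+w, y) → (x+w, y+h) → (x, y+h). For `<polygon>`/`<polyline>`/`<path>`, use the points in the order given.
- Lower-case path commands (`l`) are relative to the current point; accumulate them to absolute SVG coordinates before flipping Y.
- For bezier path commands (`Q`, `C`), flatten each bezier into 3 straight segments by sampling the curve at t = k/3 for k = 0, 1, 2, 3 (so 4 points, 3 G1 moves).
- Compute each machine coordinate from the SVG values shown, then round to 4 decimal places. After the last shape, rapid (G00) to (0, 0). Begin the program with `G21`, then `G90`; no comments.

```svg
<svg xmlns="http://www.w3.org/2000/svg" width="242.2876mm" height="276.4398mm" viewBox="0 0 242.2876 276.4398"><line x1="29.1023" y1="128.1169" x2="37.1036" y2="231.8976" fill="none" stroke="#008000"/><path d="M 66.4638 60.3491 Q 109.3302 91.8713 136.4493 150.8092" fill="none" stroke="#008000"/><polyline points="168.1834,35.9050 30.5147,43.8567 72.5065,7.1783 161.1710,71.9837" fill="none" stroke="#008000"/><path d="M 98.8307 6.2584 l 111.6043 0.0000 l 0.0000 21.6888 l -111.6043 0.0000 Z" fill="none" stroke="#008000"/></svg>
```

G21
G90
G00 X29.1023 Y148.3229
M3 S526
G1 X37.1036 Y44.5422 F1455
M5
G00 X66.4638 Y216.0907
M3 S526
G1 X93.2917 Y192.0297 F1455
G1 X116.6202 Y161.8763
G1 X136.4493 Y125.6306
M5
G00 X168.1834 Y240.5348
M3 S526
G1 X30.5147 Y232.5831 F1455
G1 X72.5065 Y269.2615
G1 X161.1710 Y204.4561
M5
G00 X98.8307 Y270.1814
M3 S526
G1 X210.4350 Y270.1814 F1455
G1 X210.4350 Y248.4926
G1 X98.8307 Y248.4926
G1 X98.8307 Y270.1814
M5
G00 X0.0000 Y0.0000

1 u = 1 mm; y_m = 276.4398 − y.

[1] `<line>` line segment, #008000→score S526 F1455: (29.1023,148.3229) → (37.1036,44.5422)

[2] `<path>` quadratic bezier, #008000→score S526 F1455: (66.4638,216.0907) → (93.2917,192.0297) → (116.6202,161.8763) → (136.4493,125.6306)

[3] `<polyline>` open polyline, #008000→score S526 F1455: (168.1834,240.5348) → (30.5147,232.5831) → (72.5065,269.2615) → (161.1710,204.4561)

[4] `<path>` rectangle, #008000→score S526 F1455: (98.8307,270.1814) → (210.4350,270.1814) → (210.4350,248.4926) → (98.8307,248.4926) → (98.8307,270.1814) (closed)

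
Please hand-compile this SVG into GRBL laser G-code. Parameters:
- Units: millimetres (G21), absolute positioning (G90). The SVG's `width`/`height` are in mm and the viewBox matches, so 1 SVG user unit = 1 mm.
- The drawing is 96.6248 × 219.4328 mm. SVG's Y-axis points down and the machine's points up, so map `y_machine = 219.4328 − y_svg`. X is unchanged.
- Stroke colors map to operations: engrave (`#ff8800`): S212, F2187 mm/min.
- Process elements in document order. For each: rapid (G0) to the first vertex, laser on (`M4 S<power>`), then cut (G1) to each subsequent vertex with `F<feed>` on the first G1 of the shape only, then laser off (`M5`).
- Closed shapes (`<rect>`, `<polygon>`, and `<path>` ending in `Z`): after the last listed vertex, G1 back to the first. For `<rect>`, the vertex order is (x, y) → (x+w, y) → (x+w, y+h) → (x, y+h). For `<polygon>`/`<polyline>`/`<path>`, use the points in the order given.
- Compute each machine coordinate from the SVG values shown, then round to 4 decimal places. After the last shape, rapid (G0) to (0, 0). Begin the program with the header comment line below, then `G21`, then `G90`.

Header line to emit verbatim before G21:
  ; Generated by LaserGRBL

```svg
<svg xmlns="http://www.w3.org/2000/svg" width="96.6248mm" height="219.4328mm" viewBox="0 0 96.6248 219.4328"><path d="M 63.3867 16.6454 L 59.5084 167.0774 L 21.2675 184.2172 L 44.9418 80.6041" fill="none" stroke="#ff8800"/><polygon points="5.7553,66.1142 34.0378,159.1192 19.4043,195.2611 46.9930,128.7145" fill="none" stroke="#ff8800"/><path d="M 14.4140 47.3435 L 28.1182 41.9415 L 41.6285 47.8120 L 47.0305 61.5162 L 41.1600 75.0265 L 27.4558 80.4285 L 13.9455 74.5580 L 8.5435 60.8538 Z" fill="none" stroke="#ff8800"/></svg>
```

1 u = 1 mm; y_m = 219.4328 − y.

[1] `<path>` open polyline, #ff8800→engrave S212 F2187: (63.3867,202.7874) → (59.5084,52.3554) → (21.2675,35.2156) → (44.9418,138.8287)

[2] `<polygon>` closed polygon, #ff8800→engrave S212 F2187: (5.7553,153.3186) → (34.0378,60.3136) → (19.4043,24.1717) → (46.9930,90.7183) → (5.7553,153.3186) (closed)

[3] `<path>` regular polygon, #ff8800→engrave S212 F2187: (14.4140,172.0893) → (28.1182,177.4913) → (41.6285,171.6208) → (47.0305,157.9166) → (41.1600,144.4063) → (27.4558,139.0043) → (13.9455,144.8748) → (8.5435,158.5790) → (14.4140,172.0893) (closed)

; Generated by LaserGRBL
G21
G90
G0 X63.3867 Y202.7874
M4 S212
G1 X59.5084 Y52.3554 F2187
G1 X21.2675 Y35.2156
G1 X44.9418 Y138.8287
M5
G0 X5.7553 Y153.3186
M4 S212
G1 X34.0378 Y60.3136 F2187
G1 X19.4043 Y24.1717
G1 X46.9930 Y90.7183
G1 X5.7553 Y153.3186
M5
G0 X14.4140 Y172.0893
M4 S212
G1 X28.1182 Y177.4913 F2187
G1 X41.6285 Y171.6208
G1 X47.0305 Y157.9166
G1 X41.1600 Y144.4063
G1 X27.4558 Y139.0043
G1 X13.9455 Y144.8748
G1 X8.5435 Y158.5790
G1 X14.4140 Y172.0893
M5
G0 X0.0000 Y0.0000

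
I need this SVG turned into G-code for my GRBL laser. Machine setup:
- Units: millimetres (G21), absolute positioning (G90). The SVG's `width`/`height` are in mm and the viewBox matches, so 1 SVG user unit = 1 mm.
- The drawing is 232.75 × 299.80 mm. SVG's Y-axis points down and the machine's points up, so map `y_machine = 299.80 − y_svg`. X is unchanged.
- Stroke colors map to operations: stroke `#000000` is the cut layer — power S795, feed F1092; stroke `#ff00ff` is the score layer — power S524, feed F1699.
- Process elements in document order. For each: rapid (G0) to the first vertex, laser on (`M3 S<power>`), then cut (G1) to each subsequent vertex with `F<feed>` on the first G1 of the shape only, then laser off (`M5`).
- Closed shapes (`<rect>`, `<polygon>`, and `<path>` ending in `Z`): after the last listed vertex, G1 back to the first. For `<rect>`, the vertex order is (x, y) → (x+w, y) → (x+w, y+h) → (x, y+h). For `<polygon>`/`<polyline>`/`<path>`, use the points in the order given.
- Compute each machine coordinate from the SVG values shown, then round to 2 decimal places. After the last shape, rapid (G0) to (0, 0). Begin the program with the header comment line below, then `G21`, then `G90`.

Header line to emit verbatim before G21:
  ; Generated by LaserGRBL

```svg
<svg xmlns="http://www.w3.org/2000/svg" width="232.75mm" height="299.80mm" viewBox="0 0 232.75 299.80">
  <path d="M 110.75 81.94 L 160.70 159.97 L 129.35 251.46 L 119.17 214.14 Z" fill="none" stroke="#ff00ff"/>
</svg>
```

; Generated by LaserGRBL
G21
G90
G0 X110.75 Y217.86
M3 S524
G1 X160.70 Y139.83 F1699
G1 X129.35 Y48.34
G1 X119.17 Y85.66
G1 X110.75 Y217.86
M5
G0 X0.00 Y0.00

1 u = 1 mm; y_m = 299.80 − y.

[1] `<path>` closed polygon, #ff00ff→score S524 F1699: (110.75,217.86) → (160.70,139.83) → (129.35,48.34) → (119.17,85.66) → (110.75,217.86) (closed)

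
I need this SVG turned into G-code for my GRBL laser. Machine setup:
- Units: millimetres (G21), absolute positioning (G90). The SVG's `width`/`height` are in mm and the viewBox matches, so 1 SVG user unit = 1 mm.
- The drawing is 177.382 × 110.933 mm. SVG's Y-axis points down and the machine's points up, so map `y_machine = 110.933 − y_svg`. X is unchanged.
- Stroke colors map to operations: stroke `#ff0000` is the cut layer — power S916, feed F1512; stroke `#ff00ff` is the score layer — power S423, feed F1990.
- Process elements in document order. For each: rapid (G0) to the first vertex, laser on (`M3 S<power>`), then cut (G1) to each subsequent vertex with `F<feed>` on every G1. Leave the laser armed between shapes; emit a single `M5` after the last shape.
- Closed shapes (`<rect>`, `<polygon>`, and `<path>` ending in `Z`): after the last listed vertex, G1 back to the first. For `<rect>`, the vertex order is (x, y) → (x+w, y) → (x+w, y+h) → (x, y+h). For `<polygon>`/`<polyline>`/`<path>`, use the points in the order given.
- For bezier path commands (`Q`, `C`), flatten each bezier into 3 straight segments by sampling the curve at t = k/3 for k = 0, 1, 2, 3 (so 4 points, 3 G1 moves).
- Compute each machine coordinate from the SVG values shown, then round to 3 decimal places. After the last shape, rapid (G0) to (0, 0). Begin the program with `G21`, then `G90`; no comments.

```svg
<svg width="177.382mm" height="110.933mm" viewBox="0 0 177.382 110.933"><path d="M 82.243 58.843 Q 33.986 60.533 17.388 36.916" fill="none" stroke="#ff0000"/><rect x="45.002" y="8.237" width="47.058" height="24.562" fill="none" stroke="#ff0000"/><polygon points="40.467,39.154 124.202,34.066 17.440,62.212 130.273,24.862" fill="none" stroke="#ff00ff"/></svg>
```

Since the viewBox matches the mm dimensions, user units are millimetres directly. The only transform is the Y-flip y_m = 110.933 − y_svg.

Shape 1 is a quadratic bezier drawn with `<path>`. Its stroke #ff0000 means cut at S916, F1512. After flipping Y the toolpath is (82.243,52.090) → (53.589,53.775) → (31.971,61.084) → (17.388,74.017).

Shape 2 is a rectangle drawn with `<rect>`. Its stroke #ff0000 means cut at S916, F1512. After flipping Y the toolpath is (45.002,102.696) → (92.060,102.696) → (92.060,78.134) → (45.002,78.134) → (45.002,102.696), returning to the start.

Shape 3 is a closed polygon drawn with `<polygon>`. Its stroke #ff00ff means score at S423, F1990. After flipping Y the toolpath is (40.467,71.779) → (124.202,76.867) → (17.440,48.721) → (130.273,86.071) → (40.467,71.779), returning to the start.

G21
G90
G0 X82.243 Y52.090
M3 S916
G1 X53.589 Y53.775 F1512
G1 X31.971 Y61.084 F1512
G1 X17.388 Y74.017 F1512
G0 X45.002 Y102.696
M3 S916
G1 X92.060 Y102.696 F1512
G1 X92.060 Y78.134 F1512
G1 X45.002 Y78.134 F1512
G1 X45.002 Y102.696 F1512
G0 X40.467 Y71.779
M3 S423
G1 X124.202 Y76.867 F1990
G1 X17.440 Y48.721 F1990
G1 X130.273 Y86.071 F1990
G1 X40.467 Y71.779 F1990
M5
G0 X0.000 Y0.000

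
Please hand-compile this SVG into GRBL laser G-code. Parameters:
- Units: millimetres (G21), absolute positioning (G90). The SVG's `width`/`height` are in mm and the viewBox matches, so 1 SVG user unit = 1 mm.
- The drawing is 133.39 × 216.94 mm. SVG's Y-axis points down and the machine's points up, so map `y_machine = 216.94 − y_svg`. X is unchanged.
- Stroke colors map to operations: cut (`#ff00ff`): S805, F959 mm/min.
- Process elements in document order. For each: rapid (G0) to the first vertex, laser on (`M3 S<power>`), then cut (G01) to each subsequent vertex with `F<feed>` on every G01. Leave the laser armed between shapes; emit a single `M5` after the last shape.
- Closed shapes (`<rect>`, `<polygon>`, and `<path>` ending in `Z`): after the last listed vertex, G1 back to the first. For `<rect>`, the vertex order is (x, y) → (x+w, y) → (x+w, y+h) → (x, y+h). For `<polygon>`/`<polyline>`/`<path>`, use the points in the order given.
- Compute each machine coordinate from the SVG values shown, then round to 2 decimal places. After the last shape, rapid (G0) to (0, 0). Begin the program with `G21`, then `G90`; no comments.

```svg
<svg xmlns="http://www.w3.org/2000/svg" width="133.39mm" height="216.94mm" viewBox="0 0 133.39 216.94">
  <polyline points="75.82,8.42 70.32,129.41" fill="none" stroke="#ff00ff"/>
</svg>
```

1 u = 1 mm; y_m = 216.94 − y.

[1] `<polyline>` line segment, #ff00ff→cut S805 F959: (75.82,208.52) → (70.32,87.53)

G21
G90
G0 X75.82 Y208.52
M3 S805
G01 X70.32 Y87.53 F959
M5
G0 X0.00 Y0.00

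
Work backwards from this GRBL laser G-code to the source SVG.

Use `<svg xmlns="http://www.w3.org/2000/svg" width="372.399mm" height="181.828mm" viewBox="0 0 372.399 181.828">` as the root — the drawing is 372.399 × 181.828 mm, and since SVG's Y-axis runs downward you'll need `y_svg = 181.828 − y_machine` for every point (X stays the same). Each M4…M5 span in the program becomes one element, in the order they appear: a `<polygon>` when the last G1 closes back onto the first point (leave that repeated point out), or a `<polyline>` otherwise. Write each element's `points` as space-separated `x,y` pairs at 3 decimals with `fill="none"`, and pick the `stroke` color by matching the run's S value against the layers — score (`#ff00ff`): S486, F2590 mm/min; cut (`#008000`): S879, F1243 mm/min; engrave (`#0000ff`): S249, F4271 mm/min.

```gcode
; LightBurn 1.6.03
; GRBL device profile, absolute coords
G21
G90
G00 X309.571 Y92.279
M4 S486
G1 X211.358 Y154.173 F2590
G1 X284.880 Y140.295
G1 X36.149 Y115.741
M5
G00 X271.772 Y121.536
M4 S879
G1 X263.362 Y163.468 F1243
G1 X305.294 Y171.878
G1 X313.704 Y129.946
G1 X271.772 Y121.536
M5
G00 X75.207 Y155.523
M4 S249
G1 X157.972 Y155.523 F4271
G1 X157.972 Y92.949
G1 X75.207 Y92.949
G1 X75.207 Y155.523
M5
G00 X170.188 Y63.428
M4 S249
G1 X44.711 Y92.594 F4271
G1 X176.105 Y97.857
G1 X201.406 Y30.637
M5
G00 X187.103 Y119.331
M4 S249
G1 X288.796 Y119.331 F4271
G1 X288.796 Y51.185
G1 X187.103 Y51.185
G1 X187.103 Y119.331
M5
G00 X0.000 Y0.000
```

<svg xmlns="http://www.w3.org/2000/svg" width="372.399mm" height="181.828mm" viewBox="0 0 372.399 181.828">
  <polyline points="309.571,89.549 211.358,27.655 284.880,41.533 36.149,66.087" fill="none" stroke="#ff00ff"/>
  <polygon points="271.772,60.292 263.362,18.360 305.294,9.950 313.704,51.882" fill="none" stroke="#008000"/>
  <polygon points="75.207,26.305 157.972,26.305 157.972,88.879 75.207,88.879" fill="none" stroke="#0000ff"/>
  <polyline points="170.188,118.400 44.711,89.234 176.105,83.971 201.406,151.191" fill="none" stroke="#0000ff"/>
  <polygon points="187.103,62.497 288.796,62.497 288.796,130.643 187.103,130.643" fill="none" stroke="#0000ff"/>
</svg>

Each laser-on run becomes one SVG element. Flip Y back into SVG space with y_svg = 181.828 − y_machine.

Run 1: S486 ⇒ score layer `#ff00ff`. The run is open, so emit a `<polyline>` with points (Y-flipped): 309.571,89.549 211.358,27.655 284.880,41.533 36.149,66.087.

Run 2: power S879 maps to stroke `#008000` (cut). The run returns to its start, so emit a `<polygon>` with points (Y-flipped): 271.772,60.292 263.362,18.360 305.294,9.950 313.704,51.882.

Run 3: the run's S249 means `#0000ff` (engrave). The run returns to its start, so emit a `<polygon>` with points (Y-flipped): 75.207,26.305 157.972,26.305 157.972,88.879 75.207,88.879.

Run 4: power S249 maps to stroke `#0000ff` (engrave). The run is open, so emit a `<polyline>` with points (Y-flipped): 170.188,118.400 44.711,89.234 176.105,83.971 201.406,151.191.

Run 5: S249 ⇒ engrave layer `#0000ff`. The run returns to its start, so emit a `<polygon>` with points (Y-flipped): 187.103,62.497 288.796,62.497 288.796,130.643 187.103,130.643.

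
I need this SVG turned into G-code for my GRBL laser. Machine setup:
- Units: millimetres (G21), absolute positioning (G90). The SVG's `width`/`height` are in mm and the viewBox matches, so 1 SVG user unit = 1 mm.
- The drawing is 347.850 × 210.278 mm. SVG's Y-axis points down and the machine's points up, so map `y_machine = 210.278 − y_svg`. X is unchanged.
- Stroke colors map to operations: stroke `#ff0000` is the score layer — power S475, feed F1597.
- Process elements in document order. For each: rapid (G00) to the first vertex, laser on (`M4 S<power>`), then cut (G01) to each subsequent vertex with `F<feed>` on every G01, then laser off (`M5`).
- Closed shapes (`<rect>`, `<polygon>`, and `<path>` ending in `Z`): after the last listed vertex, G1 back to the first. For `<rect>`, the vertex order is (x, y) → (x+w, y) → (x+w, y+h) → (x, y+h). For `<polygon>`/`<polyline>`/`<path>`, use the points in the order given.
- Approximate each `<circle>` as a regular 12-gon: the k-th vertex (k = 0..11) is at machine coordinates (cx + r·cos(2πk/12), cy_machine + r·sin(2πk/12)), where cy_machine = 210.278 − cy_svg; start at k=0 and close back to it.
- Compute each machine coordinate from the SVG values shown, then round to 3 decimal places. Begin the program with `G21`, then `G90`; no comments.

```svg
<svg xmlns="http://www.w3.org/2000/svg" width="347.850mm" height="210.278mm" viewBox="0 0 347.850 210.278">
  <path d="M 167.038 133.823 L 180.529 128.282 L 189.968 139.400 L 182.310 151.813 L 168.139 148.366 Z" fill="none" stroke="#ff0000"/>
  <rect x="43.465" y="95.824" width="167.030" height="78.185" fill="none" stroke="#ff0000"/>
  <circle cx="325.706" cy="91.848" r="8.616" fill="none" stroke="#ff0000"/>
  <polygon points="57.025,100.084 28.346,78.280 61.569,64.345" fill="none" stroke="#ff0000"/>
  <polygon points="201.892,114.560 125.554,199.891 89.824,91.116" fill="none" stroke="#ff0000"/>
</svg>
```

1 u = 1 mm; y_m = 210.278 − y.

[1] `<path>` regular polygon, #ff0000→score S475 F1597: (167.038,76.455) → (180.529,81.996) → (189.968,70.878) → (182.310,58.465) → (168.139,61.912) → (167.038,76.455) (closed)

[2] `<rect>` rectangle, #ff0000→score S475 F1597: (43.465,114.454) → (210.495,114.454) → (210.495,36.269) → (43.465,36.269) → (43.465,114.454) (closed)

[3] `<circle>` circle, #ff0000→score S475 F1597: (334.322,118.430) → (333.168,122.738) → (330.014,125.892) → (325.706,127.046) → (321.398,125.892) → (318.244,122.738) → (317.090,118.430) → (318.244,114.122) → (321.398,110.968) → (325.706,109.814) → (330.014,110.968) → (333.168,114.122) → (334.322,118.430) (closed)

[4] `<polygon>` regular polygon, #ff0000→score S475 F1597: (57.025,110.194) → (28.346,131.998) → (61.569,145.933) → (57.025,110.194) (closed)

[5] `<polygon>` regular polygon, #ff0000→score S475 F1597: (201.892,95.718) → (125.554,10.387) → (89.824,119.162) → (201.892,95.718) (closed)

G21
G90
G00 X167.038 Y76.455
M4 S475
G01 X180.529 Y81.996 F1597
G01 X189.968 Y70.878 F1597
G01 X182.310 Y58.465 F1597
G01 X168.139 Y61.912 F1597
G01 X167.038 Y76.455 F1597
M5
G00 X43.465 Y114.454
M4 S475
G01 X210.495 Y114.454 F1597
G01 X210.495 Y36.269 F1597
G01 X43.465 Y36.269 F1597
G01 X43.465 Y114.454 F1597
M5
G00 X334.322 Y118.430
M4 S475
G01 X333.168 Y122.738 F1597
G01 X330.014 Y125.892 F1597
G01 X325.706 Y127.046 F1597
G01 X321.398 Y125.892 F1597
G01 X318.244 Y122.738 F1597
G01 X317.090 Y118.430 F1597
G01 X318.244 Y114.122 F1597
G01 X321.398 Y110.968 F1597
G01 X325.706 Y109.814 F1597
G01 X330.014 Y110.968 F1597
G01 X333.168 Y114.122 F1597
G01 X334.322 Y118.430 F1597
M5
G00 X57.025 Y110.194
M4 S475
G01 X28.346 Y131.998 F1597
G01 X61.569 Y145.933 F1597
G01 X57.025 Y110.194 F1597
M5
G00 X201.892 Y95.718
M4 S475
G01 X125.554 Y10.387 F1597
G01 X89.824 Y119.162 F1597
G01 X201.892 Y95.718 F1597
M5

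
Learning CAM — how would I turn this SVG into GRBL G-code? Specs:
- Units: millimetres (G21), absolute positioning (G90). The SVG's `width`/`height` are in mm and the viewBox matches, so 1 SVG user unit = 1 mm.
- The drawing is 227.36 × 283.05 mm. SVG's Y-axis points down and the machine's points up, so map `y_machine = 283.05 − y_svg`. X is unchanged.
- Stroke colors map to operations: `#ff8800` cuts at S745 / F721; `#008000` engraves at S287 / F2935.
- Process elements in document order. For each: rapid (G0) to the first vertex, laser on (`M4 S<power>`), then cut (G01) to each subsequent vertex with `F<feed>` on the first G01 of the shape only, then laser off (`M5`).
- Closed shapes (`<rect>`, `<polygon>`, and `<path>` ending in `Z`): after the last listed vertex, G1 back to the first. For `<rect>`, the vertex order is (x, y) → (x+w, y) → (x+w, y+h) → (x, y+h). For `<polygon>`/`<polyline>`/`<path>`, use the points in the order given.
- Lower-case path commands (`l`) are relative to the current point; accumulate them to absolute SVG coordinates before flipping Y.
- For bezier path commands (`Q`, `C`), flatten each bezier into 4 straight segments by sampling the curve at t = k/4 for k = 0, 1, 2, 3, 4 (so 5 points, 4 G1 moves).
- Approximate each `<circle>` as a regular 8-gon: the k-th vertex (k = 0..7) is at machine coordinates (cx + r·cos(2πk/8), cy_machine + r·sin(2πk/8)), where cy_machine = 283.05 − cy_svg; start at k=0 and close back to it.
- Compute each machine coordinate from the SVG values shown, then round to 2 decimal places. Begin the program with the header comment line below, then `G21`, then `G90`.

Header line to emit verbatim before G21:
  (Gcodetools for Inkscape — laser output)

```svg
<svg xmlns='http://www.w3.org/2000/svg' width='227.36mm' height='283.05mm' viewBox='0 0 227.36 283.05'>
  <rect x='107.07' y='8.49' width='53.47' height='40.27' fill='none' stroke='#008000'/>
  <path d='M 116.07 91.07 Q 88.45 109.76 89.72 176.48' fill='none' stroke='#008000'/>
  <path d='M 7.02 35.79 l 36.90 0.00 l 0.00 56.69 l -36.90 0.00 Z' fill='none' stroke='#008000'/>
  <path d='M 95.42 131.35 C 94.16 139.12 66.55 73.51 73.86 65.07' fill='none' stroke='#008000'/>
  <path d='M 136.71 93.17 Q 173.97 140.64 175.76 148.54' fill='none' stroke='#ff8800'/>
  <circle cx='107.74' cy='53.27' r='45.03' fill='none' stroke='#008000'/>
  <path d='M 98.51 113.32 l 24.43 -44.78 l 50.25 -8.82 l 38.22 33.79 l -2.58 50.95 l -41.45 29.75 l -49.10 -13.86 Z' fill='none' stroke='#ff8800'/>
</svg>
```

(Gcodetools for Inkscape — laser output)
G21
G90
G0 X107.07 Y274.56
M4 S287
G01 X160.54 Y274.56 F2935
G01 X160.54 Y234.29
G01 X107.07 Y234.29
G01 X107.07 Y274.56
M5
G0 X116.07 Y191.98
M4 S287
G01 X104.07 Y179.63 F2935
G01 X95.67 Y161.28
G01 X90.89 Y136.93
G01 X89.72 Y106.57
M5
G0 X7.02 Y247.26
M4 S287
G01 X43.92 Y247.26 F2935
G01 X43.92 Y190.57
G01 X7.02 Y190.57
G01 X7.02 Y247.26
M5
G0 X95.42 Y151.70
M4 S287
G01 X90.49 Y157.59 F2935
G01 X81.43 Y178.76
G01 X73.97 Y202.97
G01 X73.86 Y217.98
M5
G0 X136.71 Y189.88
M4 S745
G01 X153.12 Y168.62 F721
G01 X165.10 Y152.30
G01 X172.65 Y140.93
G01 X175.76 Y134.51
M5
G0 X152.77 Y229.78
M4 S287
G01 X139.58 Y261.62 F2935
G01 X107.74 Y274.81
G01 X75.90 Y261.62
G01 X62.71 Y229.78
G01 X75.90 Y197.94
G01 X107.74 Y184.75
G01 X139.58 Y197.94
G01 X152.77 Y229.78
M5
G0 X98.51 Y169.73
M4 S745
G01 X122.94 Y214.51 F721
G01 X173.19 Y223.33
G01 X211.41 Y189.54
G01 X208.83 Y138.59
G01 X167.38 Y108.84
G01 X118.28 Y122.70
G01 X98.51 Y169.73
M5

Since the viewBox matches the mm dimensions, user units are millimetres directly. The only transform is the Y-flip y_m = 283.05 − y_svg.

Shape 1 is a rectangle drawn with `<rect>`. Its stroke #008000 means engrave at S287, F2935. After flipping Y the toolpath is (107.07,274.56) → (160.54,274.56) → (160.54,234.29) → (107.07,234.29) → (107.07,274.56), returning to the start.

Shape 2 is a quadratic bezier drawn with `<path>`. Its stroke #008000 means engrave at S287, F2935. After flipping Y the toolpath is (116.07,191.98) → (104.07,179.63) → (95.67,161.28) → (90.89,136.93) → (89.72,106.57).

Shape 3 is a rectangle drawn with `<path>`. Its stroke #008000 means engrave at S287, F2935. After flipping Y the toolpath is (7.02,247.26) → (43.92,247.26) → (43.92,190.57) → (7.02,190.57) → (7.02,247.26), returning to the start.

Shape 4 is a cubic bezier drawn with `<path>`. Its stroke #008000 means engrave at S287, F2935. After flipping Y the toolpath is (95.42,151.70) → (90.49,157.59) → (81.43,178.76) → (73.97,202.97) → (73.86,217.98).

Shape 5 is a quadratic bezier drawn with `<path>`. Its stroke #ff8800 means cut at S745, F721. After flipping Y the toolpath is (136.71,189.88) → (153.12,168.62) → (165.10,152.30) → (172.65,140.93) → (175.76,134.51).

Shape 6 is a circle drawn with `<circle>`. Its stroke #008000 means engrave at S287, F2935. After flipping Y the toolpath is (152.77,229.78) → (139.58,261.62) → (107.74,274.81) → (75.90,261.62) → (62.71,229.78) → (75.90,197.94) → (107.74,184.75) → (139.58,197.94) → (152.77,229.78), returning to the start.

Shape 7 is a regular polygon drawn with `<path>`. Its stroke #ff8800 means cut at S745, F721. After flipping Y the toolpath is (98.51,169.73) → (122.94,214.51) → (173.19,223.33) → (211.41,189.54) → (208.83,138.59) → (167.38,108.84) → (118.28,122.70) → (98.51,169.73), returning to the start.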